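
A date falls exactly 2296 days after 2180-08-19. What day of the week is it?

Aug 19, 2180 is a Saturday.
2296 mod 7 = 0, so 2296 days after a Saturday is Saturday + 0 = Saturday.

Saturday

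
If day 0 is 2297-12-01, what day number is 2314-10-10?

Dec 1, 2297 → Dec 1, 2298: 365 days.
Dec 1, 2298 → Dec 1, 2299: 365 days.
Dec 1, 2299 → Dec 1, 2300: 365 days.
Dec 1, 2300 → Dec 1, 2301: 365 days.
Dec 1, 2301 → Dec 1, 2302: 365 days.
Dec 1, 2302 → Dec 1, 2303: 365 days.
Dec 1, 2303 → Dec 1, 2304: 366 days (Feb 29, 2304 is in that span).
Dec 1, 2304 → Dec 1, 2305: 365 days.
Dec 1, 2305 → Dec 1, 2306: 365 days.
Dec 1, 2306 → Dec 1, 2307: 365 days.
Dec 1, 2307 → Dec 1, 2308: 366 days (Feb 29, 2308 is in that span).
Dec 1, 2308 → Dec 1, 2309: 365 days.
Dec 1, 2309 → Dec 1, 2310: 365 days.
Dec 1, 2310 → Dec 1, 2311: 365 days.
Dec 1, 2311 → Dec 1, 2312: 366 days (Feb 29, 2312 is in that span).
Dec 1, 2312 → Dec 1, 2313: 365 days.
Dec 1, 2313 → Jan 1, 2314: 31 days (December has 31).
Jan 1, 2314 → Feb 1, 2314: 31 days (January has 31).
Feb 1, 2314 → Mar 1, 2314: 28 days (February has 28).
Mar 1, 2314 → Apr 1, 2314: 31 days (March has 31).
Apr 1, 2314 → May 1, 2314: 30 days (April has 30).
May 1, 2314 → Jun 1, 2314: 31 days (May has 31).
Jun 1, 2314 → Jul 1, 2314: 30 days (June has 30).
Jul 1, 2314 → Aug 1, 2314: 31 days (July has 31).
Aug 1, 2314 → Sep 1, 2314: 31 days (August has 31).
Sep 1, 2314 → Oct 1, 2314: 30 days (September has 30).
Oct 1, 2314 → Oct 10, 2314: 9 days.
Total: 6156 days.

6156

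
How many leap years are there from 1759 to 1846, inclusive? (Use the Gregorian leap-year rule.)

21

Multiples of 4 in [1759,1846]: 22.
Of those, multiples of 100: 1 (not leap unless ÷400).
Multiples of 400: 0.
Leap years = 22 − 1 + 0 = 21.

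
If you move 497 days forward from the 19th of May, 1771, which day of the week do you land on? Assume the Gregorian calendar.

Sunday

May 19, 1771 is a Sunday.
497 mod 7 = 0, so 497 days after a Sunday is Sunday + 0 = Sunday.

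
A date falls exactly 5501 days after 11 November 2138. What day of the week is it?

Monday

Nov 11, 2138 is a Tuesday.
5501 mod 7 = 6, so 5501 days after a Tuesday is Tuesday + 6 = Monday.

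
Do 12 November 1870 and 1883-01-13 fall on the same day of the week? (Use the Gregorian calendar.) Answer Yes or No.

Yes

From Nov 12, 1870 to Jan 13, 1883 is 4445 days.
4445 mod 7 = 0, so they are the same weekday.
(Nov 12, 1870 is a Saturday; Jan 13, 1883 is a Saturday.)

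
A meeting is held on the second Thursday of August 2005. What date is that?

August 11, 2005

August 1, 2005 is a Monday.
The first Thursday is therefore August 4 (3 days later).
The second Thursday is 4 + 1×7 = August 11.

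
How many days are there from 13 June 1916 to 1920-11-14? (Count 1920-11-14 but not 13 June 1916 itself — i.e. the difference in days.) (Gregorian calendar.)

Jun 13, 1916 → Jun 13, 1917: 365 days.
Jun 13, 1917 → Jun 13, 1918: 365 days.
Jun 13, 1918 → Jun 13, 1919: 365 days.
Jun 13, 1919 → Jun 13, 1920: 366 days (Feb 29, 1920 is in that span).
Jun 13, 1920 → Jul 13, 1920: 30 days (June has 30).
Jul 13, 1920 → Aug 13, 1920: 31 days (July has 31).
Aug 13, 1920 → Sep 13, 1920: 31 days (August has 31).
Sep 13, 1920 → Oct 13, 1920: 30 days (September has 30).
Oct 13, 1920 → Nov 13, 1920: 31 days (October has 31).
Nov 13, 1920 → Nov 14, 1920: 1 days.
Total: 1615 days.

1615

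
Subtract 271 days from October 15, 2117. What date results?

−15 → Sep 30, 2117 (end of Sep, 30 days; 256 left).
−30 → Aug 31, 2117 (end of Aug, 31 days; 226 left).
−31 → Jul 31, 2117 (end of Jul, 31 days; 195 left).
−31 → Jun 30, 2117 (end of Jun, 30 days; 164 left).
−30 → May 31, 2117 (end of May, 31 days; 134 left).
−31 → Apr 30, 2117 (end of Apr, 30 days; 103 left).
−30 → Mar 31, 2117 (end of Mar, 31 days; 73 left).
−31 → Feb 28, 2117 (end of Feb, 28 days; 42 left).
−28 → Jan 31, 2117 (end of Jan, 31 days; 14 left).
−14 → Jan 17, 2117.

January 17, 2117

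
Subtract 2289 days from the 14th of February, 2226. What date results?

November 9, 2219

−365 (one year) → Feb 14, 2225 (1924 left).
−366 (one year; includes Feb 29, 2224) → Feb 14, 2224 (1558 left).
−365 (one year) → Feb 14, 2223 (1193 left).
−365 (one year) → Feb 14, 2222 (828 left).
−365 (one year) → Feb 14, 2221 (463 left).
−366 (one year; includes Feb 29, 2220) → Feb 14, 2220 (97 left).
−14 → Jan 31, 2220 (end of Jan, 31 days; 83 left).
−31 → Dec 31, 2219 (end of Dec, 31 days; 52 left).
−31 → Nov 30, 2219 (end of Nov, 30 days; 21 left).
−21 → Nov 9, 2219.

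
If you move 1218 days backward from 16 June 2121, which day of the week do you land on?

Monday

First find the weekday of Jun 16, 2121. Doomsday rule: the anchor day for the 2100s is Sunday. For year 21: 21÷12 = 1 r 9, and 9÷4 = 2, so 1+9+2 = 12.
Sunday + 12 ≡ Friday — that's 2121's doomsday.
In June the doomsday date is Jun 6.
Jun 16 is 10 days after Jun 6; 10 mod 7 = 3, so Friday + 3 = Monday.
1218 mod 7 = 0, so 1218 days before a Monday is Monday − 0 = Monday.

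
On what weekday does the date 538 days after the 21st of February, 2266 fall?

Tuesday

Feb 21, 2266 is a Wednesday.
538 mod 7 = 6, so 538 days after a Wednesday is Wednesday + 6 = Tuesday.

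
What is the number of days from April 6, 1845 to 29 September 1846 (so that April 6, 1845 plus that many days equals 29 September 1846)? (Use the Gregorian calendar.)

541

Apr 6, 1845 → Apr 6, 1846: 365 days.
Apr 6, 1846 → May 6, 1846: 30 days (April has 30).
May 6, 1846 → Jun 6, 1846: 31 days (May has 31).
Jun 6, 1846 → Jul 6, 1846: 30 days (June has 30).
Jul 6, 1846 → Aug 6, 1846: 31 days (July has 31).
Aug 6, 1846 → Sep 6, 1846: 31 days (August has 31).
Sep 6, 1846 → Sep 29, 1846: 23 days.
Total: 541 days.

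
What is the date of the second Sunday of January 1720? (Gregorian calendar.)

January 14, 1720

January 1, 1720 is a Monday.
The first Sunday is therefore January 7 (6 days later).
The second Sunday is 7 + 1×7 = January 14.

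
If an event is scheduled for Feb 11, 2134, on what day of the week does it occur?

January 1, 2134 is a Friday.
Jan 1, 2134 → Feb 1, 2134: 31 days (January has 31).
Feb 1, 2134 → Feb 11, 2134: 10 days.
Total: 41 days.
41 mod 7 = 6, so Friday + 6 = Thursday.

Thursday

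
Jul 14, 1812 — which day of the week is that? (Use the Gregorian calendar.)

Tuesday

Doomsday rule: the anchor day for the 1800s is Friday. For year 12: 12÷12 = 1 r 0, and 0÷4 = 0, so 1+0+0 = 1.
Friday + 1 ≡ Saturday — that's 1812's doomsday.
In July the doomsday date is Jul 11.
Jul 14 is 3 days after Jul 11; 3 mod 7 = 3, so Saturday + 3 = Tuesday.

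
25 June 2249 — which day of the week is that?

Monday

Doomsday rule: the anchor day for the 2200s is Friday. For year 49: 49÷12 = 4 r 1, and 1÷4 = 0, so 4+1+0 = 5.
Friday + 5 ≡ Wednesday — that's 2249's doomsday.
In June the doomsday date is Jun 6.
Jun 25 is 19 days after Jun 6; 19 mod 7 = 5, so Wednesday + 5 = Monday.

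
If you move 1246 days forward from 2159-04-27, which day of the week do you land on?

Friday

First find the weekday of Apr 27, 2159. Doomsday rule: the anchor day for the 2100s is Sunday. For year 59: 59÷12 = 4 r 11, and 11÷4 = 2, so 4+11+2 = 17.
Sunday + 17 ≡ Wednesday — that's 2159's doomsday.
In April the doomsday date is Apr 4.
Apr 27 is 23 days after Apr 4; 23 mod 7 = 2, so Wednesday + 2 = Friday.
1246 mod 7 = 0, so 1246 days after a Friday is Friday + 0 = Friday.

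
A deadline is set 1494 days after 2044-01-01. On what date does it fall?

February 3, 2048

+366 (one year; includes Feb 29, 2044) → Jan 1, 2045 (1128 left).
+365 (one year) → Jan 1, 2046 (763 left).
+365 (one year) → Jan 1, 2047 (398 left).
Jan has 31 days: +31 → Feb 1, 2047 (367 left).
Feb has 28 days: +28 → Mar 1, 2047 (339 left).
Mar has 31 days: +31 → Apr 1, 2047 (308 left).
Apr has 30 days: +30 → May 1, 2047 (278 left).
May has 31 days: +31 → Jun 1, 2047 (247 left).
Jun has 30 days: +30 → Jul 1, 2047 (217 left).
Jul has 31 days: +31 → Aug 1, 2047 (186 left).
Aug has 31 days: +31 → Sep 1, 2047 (155 left).
Sep has 30 days: +30 → Oct 1, 2047 (125 left).
Oct has 31 days: +31 → Nov 1, 2047 (94 left).
Nov has 30 days: +30 → Dec 1, 2047 (64 left).
Dec has 31 days: +31 → Jan 1, 2048 (33 left).
Jan has 31 days: +31 → Feb 1, 2048 (2 left).
+2 → Feb 3, 2048.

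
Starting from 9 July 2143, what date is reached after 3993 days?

+366 (one year; includes Feb 29, 2144) → Jul 9, 2144 (3627 left).
+365 (one year) → Jul 9, 2145 (3262 left).
+365 (one year) → Jul 9, 2146 (2897 left).
+365 (one year) → Jul 9, 2147 (2532 left).
+366 (one year; includes Feb 29, 2148) → Jul 9, 2148 (2166 left).
+365 (one year) → Jul 9, 2149 (1801 left).
+365 (one year) → Jul 9, 2150 (1436 left).
+365 (one year) → Jul 9, 2151 (1071 left).
+366 (one year; includes Feb 29, 2152) → Jul 9, 2152 (705 left).
+365 (one year) → Jul 9, 2153 (340 left).
Jul has 31 days: +23 → Aug 1, 2153 (317 left).
Aug has 31 days: +31 → Sep 1, 2153 (286 left).
Sep has 30 days: +30 → Oct 1, 2153 (256 left).
Oct has 31 days: +31 → Nov 1, 2153 (225 left).
Nov has 30 days: +30 → Dec 1, 2153 (195 left).
Dec has 31 days: +31 → Jan 1, 2154 (164 left).
Jan has 31 days: +31 → Feb 1, 2154 (133 left).
Feb has 28 days: +28 → Mar 1, 2154 (105 left).
Mar has 31 days: +31 → Apr 1, 2154 (74 left).
Apr has 30 days: +30 → May 1, 2154 (44 left).
May has 31 days: +31 → Jun 1, 2154 (13 left).
+13 → Jun 14, 2154.

June 14, 2154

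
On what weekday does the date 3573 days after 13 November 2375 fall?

First find the weekday of Nov 13, 2375. Doomsday rule: the anchor day for the 2300s is Wednesday. For year 75: 75÷12 = 6 r 3, and 3÷4 = 0, so 6+3+0 = 9.
Wednesday + 9 ≡ Friday — that's 2375's doomsday.
In November the doomsday date is Nov 7.
Nov 13 is 6 days after Nov 7; 6 mod 7 = 6, so Friday + 6 = Thursday.
3573 mod 7 = 3, so 3573 days after a Thursday is Thursday + 3 = Sunday.

Sunday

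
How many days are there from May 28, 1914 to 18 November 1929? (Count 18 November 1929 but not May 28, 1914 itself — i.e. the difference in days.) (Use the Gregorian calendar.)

5653

May 28, 1914 → May 28, 1915: 365 days.
May 28, 1915 → May 28, 1916: 366 days (Feb 29, 1916 is in that span).
May 28, 1916 → May 28, 1917: 365 days.
May 28, 1917 → May 28, 1918: 365 days.
May 28, 1918 → May 28, 1919: 365 days.
May 28, 1919 → May 28, 1920: 366 days (Feb 29, 1920 is in that span).
May 28, 1920 → May 28, 1921: 365 days.
May 28, 1921 → May 28, 1922: 365 days.
May 28, 1922 → May 28, 1923: 365 days.
May 28, 1923 → May 28, 1924: 366 days (Feb 29, 1924 is in that span).
May 28, 1924 → May 28, 1925: 365 days.
May 28, 1925 → May 28, 1926: 365 days.
May 28, 1926 → May 28, 1927: 365 days.
May 28, 1927 → May 28, 1928: 366 days (Feb 29, 1928 is in that span).
May 28, 1928 → May 28, 1929: 365 days.
May 28, 1929 → Jun 28, 1929: 31 days (May has 31).
Jun 28, 1929 → Jul 28, 1929: 30 days (June has 30).
Jul 28, 1929 → Aug 28, 1929: 31 days (July has 31).
Aug 28, 1929 → Sep 28, 1929: 31 days (August has 31).
Sep 28, 1929 → Oct 28, 1929: 30 days (September has 30).
Oct 28, 1929 → Nov 18, 1929: 21 days.
Total: 5653 days.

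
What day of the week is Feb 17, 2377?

Doomsday rule: the anchor day for the 2300s is Wednesday. For year 77: 77÷12 = 6 r 5, and 5÷4 = 1, so 6+5+1 = 12.
Wednesday + 12 ≡ Monday — that's 2377's doomsday.
In February the doomsday date is Feb 28 (2377 is not a leap year).
Feb 17 is 11 days before Feb 28; 11 mod 7 = 4, so Monday − 4 = Thursday.

Thursday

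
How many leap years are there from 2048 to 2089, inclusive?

Multiples of 4 in [2048,2089]: 11.
Of those, multiples of 100: 0 (not leap unless ÷400).
Multiples of 400: 0.
Leap years = 11 − 0 + 0 = 11.

11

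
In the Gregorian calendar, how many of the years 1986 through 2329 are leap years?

83

Multiples of 4 in [1986,2329]: 86.
Of those, multiples of 100: 4 (not leap unless ÷400).
Multiples of 400: 1.
Leap years = 86 − 4 + 1 = 83.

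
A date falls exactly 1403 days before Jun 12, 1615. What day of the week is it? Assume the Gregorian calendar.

Tuesday

Jun 12, 1615 is a Friday.
1403 mod 7 = 3, so 1403 days before a Friday is Friday − 3 = Tuesday.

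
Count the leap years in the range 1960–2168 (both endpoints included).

52

Multiples of 4 in [1960,2168]: 53.
Of those, multiples of 100: 2 (not leap unless ÷400).
Multiples of 400: 1.
Leap years = 53 − 2 + 1 = 52.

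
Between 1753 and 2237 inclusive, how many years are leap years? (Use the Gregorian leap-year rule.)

117

Multiples of 4 in [1753,2237]: 121.
Of those, multiples of 100: 5 (not leap unless ÷400).
Multiples of 400: 1.
Leap years = 121 − 5 + 1 = 117.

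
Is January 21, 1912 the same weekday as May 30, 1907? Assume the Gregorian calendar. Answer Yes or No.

From May 30, 1907 to Jan 21, 1912 is 1697 days.
1697 mod 7 = 3, so they are different weekdays.
(May 30, 1907 is a Thursday; Jan 21, 1912 is a Sunday.)

No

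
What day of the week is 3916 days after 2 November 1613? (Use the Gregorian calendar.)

Nov 2, 1613 is a Saturday.
3916 mod 7 = 3, so 3916 days after a Saturday is Saturday + 3 = Tuesday.

Tuesday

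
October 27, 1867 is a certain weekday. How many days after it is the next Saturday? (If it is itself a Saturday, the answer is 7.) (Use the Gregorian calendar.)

Oct 27, 1867 is a Sunday.
From Sunday to the next Saturday is 6 days.

6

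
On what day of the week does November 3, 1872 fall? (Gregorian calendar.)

Doomsday rule: the anchor day for the 1800s is Friday. For year 72: 72÷12 = 6 r 0, and 0÷4 = 0, so 6+0+0 = 6.
Friday + 6 ≡ Thursday — that's 1872's doomsday.
In November the doomsday date is Nov 7.
Nov 3 is 4 days before Nov 7; 4 mod 7 = 4, so Thursday − 4 = Sunday.

Sunday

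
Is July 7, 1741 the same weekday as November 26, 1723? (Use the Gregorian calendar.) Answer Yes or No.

Yes

From Nov 26, 1723 to Jul 7, 1741 is 6433 days.
6433 mod 7 = 0, so they are the same weekday.
(Nov 26, 1723 is a Friday; Jul 7, 1741 is a Friday.)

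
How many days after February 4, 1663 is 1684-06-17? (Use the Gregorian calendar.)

7804

Feb 4, 1663 → Feb 4, 1664: 365 days.
Feb 4, 1664 → Feb 4, 1665: 366 days (Feb 29, 1664 is in that span).
Feb 4, 1665 → Feb 4, 1666: 365 days.
Feb 4, 1666 → Feb 4, 1667: 365 days.
Feb 4, 1667 → Feb 4, 1668: 365 days.
Feb 4, 1668 → Feb 4, 1669: 366 days (Feb 29, 1668 is in that span).
Feb 4, 1669 → Feb 4, 1670: 365 days.
Feb 4, 1670 → Feb 4, 1671: 365 days.
Feb 4, 1671 → Feb 4, 1672: 365 days.
Feb 4, 1672 → Feb 4, 1673: 366 days (Feb 29, 1672 is in that span).
Feb 4, 1673 → Feb 4, 1674: 365 days.
Feb 4, 1674 → Feb 4, 1675: 365 days.
Feb 4, 1675 → Feb 4, 1676: 365 days.
Feb 4, 1676 → Feb 4, 1677: 366 days (Feb 29, 1676 is in that span).
Feb 4, 1677 → Feb 4, 1678: 365 days.
Feb 4, 1678 → Feb 4, 1679: 365 days.
Feb 4, 1679 → Feb 4, 1680: 365 days.
Feb 4, 1680 → Feb 4, 1681: 366 days (Feb 29, 1680 is in that span).
Feb 4, 1681 → Feb 4, 1682: 365 days.
Feb 4, 1682 → Feb 4, 1683: 365 days.
Feb 4, 1683 → Feb 4, 1684: 365 days.
Feb 4, 1684 → Mar 4, 1684: 29 days (February has 29).
Mar 4, 1684 → Apr 4, 1684: 31 days (March has 31).
Apr 4, 1684 → May 4, 1684: 30 days (April has 30).
May 4, 1684 → Jun 4, 1684: 31 days (May has 31).
Jun 4, 1684 → Jun 17, 1684: 13 days.
Total: 7804 days.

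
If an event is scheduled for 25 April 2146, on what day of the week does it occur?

Monday

Doomsday rule: the anchor day for the 2100s is Sunday. For year 46: 46÷12 = 3 r 10, and 10÷4 = 2, so 3+10+2 = 15.
Sunday + 15 ≡ Monday — that's 2146's doomsday.
In April the doomsday date is Apr 4.
Apr 25 is 21 days after Apr 4; 21 mod 7 = 0, so Monday + 0 = Monday.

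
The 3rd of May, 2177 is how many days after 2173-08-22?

Aug 22, 2173 → Aug 22, 2174: 365 days.
Aug 22, 2174 → Aug 22, 2175: 365 days.
Aug 22, 2175 → Aug 22, 2176: 366 days (Feb 29, 2176 is in that span).
Aug 22, 2176 → Sep 22, 2176: 31 days (August has 31).
Sep 22, 2176 → Oct 22, 2176: 30 days (September has 30).
Oct 22, 2176 → Nov 22, 2176: 31 days (October has 31).
Nov 22, 2176 → Dec 22, 2176: 30 days (November has 30).
Dec 22, 2176 → Jan 22, 2177: 31 days (December has 31).
Jan 22, 2177 → Feb 22, 2177: 31 days (January has 31).
Feb 22, 2177 → Mar 22, 2177: 28 days (February has 28).
Mar 22, 2177 → Apr 22, 2177: 31 days (March has 31).
Apr 22, 2177 → May 3, 2177: 11 days.
Total: 1350 days.

1350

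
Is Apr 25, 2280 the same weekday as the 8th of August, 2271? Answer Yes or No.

No

From Aug 8, 2271 to Apr 25, 2280 is 3183 days.
3183 mod 7 = 5, so they are different weekdays.
(Aug 8, 2271 is a Tuesday; Apr 25, 2280 is a Sunday.)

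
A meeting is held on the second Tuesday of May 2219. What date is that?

May 11, 2219

May 1, 2219 is a Saturday.
The first Tuesday is therefore May 4 (3 days later).
The second Tuesday is 4 + 1×7 = May 11.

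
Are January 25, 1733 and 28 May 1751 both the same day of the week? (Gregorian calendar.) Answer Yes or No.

From Jan 25, 1733 to May 28, 1751 is 6697 days.
6697 mod 7 = 5, so they are different weekdays.
(Jan 25, 1733 is a Sunday; May 28, 1751 is a Friday.)

No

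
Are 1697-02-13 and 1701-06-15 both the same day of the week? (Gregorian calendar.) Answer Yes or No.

Yes

From Feb 13, 1697 to Jun 15, 1701 is 1582 days.
1582 mod 7 = 0, so they are the same weekday.
(Feb 13, 1697 is a Wednesday; Jun 15, 1701 is a Wednesday.)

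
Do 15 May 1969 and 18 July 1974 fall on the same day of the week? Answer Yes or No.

From May 15, 1969 to Jul 18, 1974 is 1890 days.
1890 mod 7 = 0, so they are the same weekday.
(May 15, 1969 is a Thursday; Jul 18, 1974 is a Thursday.)

Yes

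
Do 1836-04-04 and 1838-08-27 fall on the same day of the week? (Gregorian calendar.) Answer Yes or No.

Yes

From Apr 4, 1836 to Aug 27, 1838 is 875 days.
875 mod 7 = 0, so they are the same weekday.
(Apr 4, 1836 is a Monday; Aug 27, 1838 is a Monday.)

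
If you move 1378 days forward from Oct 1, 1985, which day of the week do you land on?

Monday

First find the weekday of Oct 1, 1985. Doomsday rule: the anchor day for the 1900s is Wednesday. For year 85: 85÷12 = 7 r 1, and 1÷4 = 0, so 7+1+0 = 8.
Wednesday + 8 ≡ Thursday — that's 1985's doomsday.
In October the doomsday date is Oct 10.
Oct 1 is 9 days before Oct 10; 9 mod 7 = 2, so Thursday − 2 = Tuesday.
1378 mod 7 = 6, so 1378 days after a Tuesday is Tuesday + 6 = Monday.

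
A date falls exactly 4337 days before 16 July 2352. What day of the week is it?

Jul 16, 2352 is a Wednesday.
4337 mod 7 = 4, so 4337 days before a Wednesday is Wednesday − 4 = Saturday.

Saturday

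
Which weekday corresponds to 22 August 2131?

Wednesday

Doomsday rule: the anchor day for the 2100s is Sunday. For year 31: 31÷12 = 2 r 7, and 7÷4 = 1, so 2+7+1 = 10.
Sunday + 10 ≡ Wednesday — that's 2131's doomsday.
In August the doomsday date is Aug 8.
Aug 22 is 14 days after Aug 8; 14 mod 7 = 0, so Wednesday + 0 = Wednesday.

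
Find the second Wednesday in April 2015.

April 1, 2015 is a Wednesday.
The first Wednesday is therefore April 1 (same day).
The second Wednesday is 1 + 1×7 = April 8.

April 8, 2015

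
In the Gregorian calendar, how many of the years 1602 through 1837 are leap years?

Multiples of 4 in [1602,1837]: 59.
Of those, multiples of 100: 2 (not leap unless ÷400).
Multiples of 400: 0.
Leap years = 59 − 2 + 0 = 57.

57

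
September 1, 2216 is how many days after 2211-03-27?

1985

Mar 27, 2211 → Mar 27, 2212: 366 days (Feb 29, 2212 is in that span).
Mar 27, 2212 → Mar 27, 2213: 365 days.
Mar 27, 2213 → Mar 27, 2214: 365 days.
Mar 27, 2214 → Mar 27, 2215: 365 days.
Mar 27, 2215 → Mar 27, 2216: 366 days (Feb 29, 2216 is in that span).
Mar 27, 2216 → Apr 27, 2216: 31 days (March has 31).
Apr 27, 2216 → May 27, 2216: 30 days (April has 30).
May 27, 2216 → Jun 27, 2216: 31 days (May has 31).
Jun 27, 2216 → Jul 27, 2216: 30 days (June has 30).
Jul 27, 2216 → Aug 27, 2216: 31 days (July has 31).
Aug 27, 2216 → Sep 1, 2216: 5 days.
Total: 1985 days.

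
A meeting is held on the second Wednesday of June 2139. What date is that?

June 10, 2139

June 1, 2139 is a Monday.
The first Wednesday is therefore June 3 (2 days later).
The second Wednesday is 3 + 1×7 = June 10.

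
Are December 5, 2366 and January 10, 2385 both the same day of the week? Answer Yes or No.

From Dec 5, 2366 to Jan 10, 2385 is 6611 days.
6611 mod 7 = 3, so they are different weekdays.
(Dec 5, 2366 is a Monday; Jan 10, 2385 is a Thursday.)

No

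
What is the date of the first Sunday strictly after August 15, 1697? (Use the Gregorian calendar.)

August 18, 1697

Aug 15, 1697 is a Thursday.
From Thursday to the next Sunday is 3 days.
Aug 15, 1697 + 3 = Aug 18, 1697.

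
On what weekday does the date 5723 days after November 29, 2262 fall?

Wednesday

First find the weekday of Nov 29, 2262. Doomsday rule: the anchor day for the 2200s is Friday. For year 62: 62÷12 = 5 r 2, and 2÷4 = 0, so 5+2+0 = 7.
Friday + 7 ≡ Friday — that's 2262's doomsday.
In November the doomsday date is Nov 7.
Nov 29 is 22 days after Nov 7; 22 mod 7 = 1, so Friday + 1 = Saturday.
5723 mod 7 = 4, so 5723 days after a Saturday is Saturday + 4 = Wednesday.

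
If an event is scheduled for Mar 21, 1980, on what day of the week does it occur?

Doomsday rule: the anchor day for the 1900s is Wednesday. For year 80: 80÷12 = 6 r 8, and 8÷4 = 2, so 6+8+2 = 16.
Wednesday + 16 ≡ Friday — that's 1980's doomsday.
In March the doomsday date is Mar 14.
Mar 21 is 7 days after Mar 14; 7 mod 7 = 0, so Friday + 0 = Friday.

Friday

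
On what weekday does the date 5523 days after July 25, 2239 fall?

Jul 25, 2239 is a Thursday.
5523 mod 7 = 0, so 5523 days after a Thursday is Thursday + 0 = Thursday.

Thursday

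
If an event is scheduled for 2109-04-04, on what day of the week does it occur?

Doomsday rule: the anchor day for the 2100s is Sunday. For year 09: 9÷12 = 0 r 9, and 9÷4 = 2, so 0+9+2 = 11.
Sunday + 11 ≡ Thursday — that's 2109's doomsday.
In April the doomsday date is Apr 4.
Apr 4 is the doomsday itself: Thursday.

Thursday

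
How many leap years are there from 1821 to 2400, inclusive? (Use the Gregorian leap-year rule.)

Multiples of 4 in [1821,2400]: 145.
Of those, multiples of 100: 6 (not leap unless ÷400).
Multiples of 400: 2.
Leap years = 145 − 6 + 2 = 141.

141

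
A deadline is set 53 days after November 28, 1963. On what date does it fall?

January 20, 1964

Nov has 30 days: +3 → Dec 1, 1963 (50 left).
Dec has 31 days: +31 → Jan 1, 1964 (19 left).
+19 → Jan 20, 1964.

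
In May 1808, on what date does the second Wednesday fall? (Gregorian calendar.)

May 11, 1808

May 1, 1808 is a Sunday.
The first Wednesday is therefore May 4 (3 days later).
The second Wednesday is 4 + 1×7 = May 11.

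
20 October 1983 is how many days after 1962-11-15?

7644

Nov 15, 1962 → Nov 15, 1963: 365 days.
Nov 15, 1963 → Nov 15, 1964: 366 days (Feb 29, 1964 is in that span).
Nov 15, 1964 → Nov 15, 1965: 365 days.
Nov 15, 1965 → Nov 15, 1966: 365 days.
Nov 15, 1966 → Nov 15, 1967: 365 days.
Nov 15, 1967 → Nov 15, 1968: 366 days (Feb 29, 1968 is in that span).
Nov 15, 1968 → Nov 15, 1969: 365 days.
Nov 15, 1969 → Nov 15, 1970: 365 days.
Nov 15, 1970 → Nov 15, 1971: 365 days.
Nov 15, 1971 → Nov 15, 1972: 366 days (Feb 29, 1972 is in that span).
Nov 15, 1972 → Nov 15, 1973: 365 days.
Nov 15, 1973 → Nov 15, 1974: 365 days.
Nov 15, 1974 → Nov 15, 1975: 365 days.
Nov 15, 1975 → Nov 15, 1976: 366 days (Feb 29, 1976 is in that span).
Nov 15, 1976 → Nov 15, 1977: 365 days.
Nov 15, 1977 → Nov 15, 1978: 365 days.
Nov 15, 1978 → Nov 15, 1979: 365 days.
Nov 15, 1979 → Nov 15, 1980: 366 days (Feb 29, 1980 is in that span).
Nov 15, 1980 → Nov 15, 1981: 365 days.
Nov 15, 1981 → Nov 15, 1982: 365 days.
Nov 15, 1982 → Dec 15, 1982: 30 days (November has 30).
Dec 15, 1982 → Jan 15, 1983: 31 days (December has 31).
Jan 15, 1983 → Feb 15, 1983: 31 days (January has 31).
Feb 15, 1983 → Mar 15, 1983: 28 days (February has 28).
Mar 15, 1983 → Apr 15, 1983: 31 days (March has 31).
Apr 15, 1983 → May 15, 1983: 30 days (April has 30).
May 15, 1983 → Jun 15, 1983: 31 days (May has 31).
Jun 15, 1983 → Jul 15, 1983: 30 days (June has 30).
Jul 15, 1983 → Aug 15, 1983: 31 days (July has 31).
Aug 15, 1983 → Sep 15, 1983: 31 days (August has 31).
Sep 15, 1983 → Oct 15, 1983: 30 days (September has 30).
Oct 15, 1983 → Oct 20, 1983: 5 days.
Total: 7644 days.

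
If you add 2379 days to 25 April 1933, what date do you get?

October 30, 1939

+365 (one year) → Apr 25, 1934 (2014 left).
+365 (one year) → Apr 25, 1935 (1649 left).
+366 (one year; includes Feb 29, 1936) → Apr 25, 1936 (1283 left).
+365 (one year) → Apr 25, 1937 (918 left).
+365 (one year) → Apr 25, 1938 (553 left).
+365 (one year) → Apr 25, 1939 (188 left).
Apr has 30 days: +6 → May 1, 1939 (182 left).
May has 31 days: +31 → Jun 1, 1939 (151 left).
Jun has 30 days: +30 → Jul 1, 1939 (121 left).
Jul has 31 days: +31 → Aug 1, 1939 (90 left).
Aug has 31 days: +31 → Sep 1, 1939 (59 left).
Sep has 30 days: +30 → Oct 1, 1939 (29 left).
+29 → Oct 30, 1939.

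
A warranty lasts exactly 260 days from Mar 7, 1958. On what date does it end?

November 22, 1958

Mar has 31 days: +25 → Apr 1, 1958 (235 left).
Apr has 30 days: +30 → May 1, 1958 (205 left).
May has 31 days: +31 → Jun 1, 1958 (174 left).
Jun has 30 days: +30 → Jul 1, 1958 (144 left).
Jul has 31 days: +31 → Aug 1, 1958 (113 left).
Aug has 31 days: +31 → Sep 1, 1958 (82 left).
Sep has 30 days: +30 → Oct 1, 1958 (52 left).
Oct has 31 days: +31 → Nov 1, 1958 (21 left).
+21 → Nov 22, 1958.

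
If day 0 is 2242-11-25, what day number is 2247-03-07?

1563

Nov 25, 2242 → Nov 25, 2243: 365 days.
Nov 25, 2243 → Nov 25, 2244: 366 days (Feb 29, 2244 is in that span).
Nov 25, 2244 → Nov 25, 2245: 365 days.
Nov 25, 2245 → Nov 25, 2246: 365 days.
Nov 25, 2246 → Dec 25, 2246: 30 days (November has 30).
Dec 25, 2246 → Jan 25, 2247: 31 days (December has 31).
Jan 25, 2247 → Feb 25, 2247: 31 days (January has 31).
Feb 25, 2247 → Mar 7, 2247: 10 days.
Total: 1563 days.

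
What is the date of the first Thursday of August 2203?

August 4, 2203

August 1, 2203 is a Monday.
The first Thursday is therefore August 4 (3 days later).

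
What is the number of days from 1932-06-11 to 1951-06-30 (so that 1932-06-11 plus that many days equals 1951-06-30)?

6958

Jun 11, 1932 → Jun 11, 1933: 365 days.
Jun 11, 1933 → Jun 11, 1934: 365 days.
Jun 11, 1934 → Jun 11, 1935: 365 days.
Jun 11, 1935 → Jun 11, 1936: 366 days (Feb 29, 1936 is in that span).
Jun 11, 1936 → Jun 11, 1937: 365 days.
Jun 11, 1937 → Jun 11, 1938: 365 days.
Jun 11, 1938 → Jun 11, 1939: 365 days.
Jun 11, 1939 → Jun 11, 1940: 366 days (Feb 29, 1940 is in that span).
Jun 11, 1940 → Jun 11, 1941: 365 days.
Jun 11, 1941 → Jun 11, 1942: 365 days.
Jun 11, 1942 → Jun 11, 1943: 365 days.
Jun 11, 1943 → Jun 11, 1944: 366 days (Feb 29, 1944 is in that span).
Jun 11, 1944 → Jun 11, 1945: 365 days.
Jun 11, 1945 → Jun 11, 1946: 365 days.
Jun 11, 1946 → Jun 11, 1947: 365 days.
Jun 11, 1947 → Jun 11, 1948: 366 days (Feb 29, 1948 is in that span).
Jun 11, 1948 → Jun 11, 1949: 365 days.
Jun 11, 1949 → Jun 11, 1950: 365 days.
Jun 11, 1950 → Jul 11, 1950: 30 days (June has 30).
Jul 11, 1950 → Aug 11, 1950: 31 days (July has 31).
Aug 11, 1950 → Sep 11, 1950: 31 days (August has 31).
Sep 11, 1950 → Oct 11, 1950: 30 days (September has 30).
Oct 11, 1950 → Nov 11, 1950: 31 days (October has 31).
Nov 11, 1950 → Dec 11, 1950: 30 days (November has 30).
Dec 11, 1950 → Jan 11, 1951: 31 days (December has 31).
Jan 11, 1951 → Feb 11, 1951: 31 days (January has 31).
Feb 11, 1951 → Mar 11, 1951: 28 days (February has 28).
Mar 11, 1951 → Apr 11, 1951: 31 days (March has 31).
Apr 11, 1951 → May 11, 1951: 30 days (April has 30).
May 11, 1951 → Jun 11, 1951: 31 days (May has 31).
Jun 11, 1951 → Jun 30, 1951: 19 days.
Total: 6958 days.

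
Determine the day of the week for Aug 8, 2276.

Tuesday

Doomsday rule: the anchor day for the 2200s is Friday. For year 76: 76÷12 = 6 r 4, and 4÷4 = 1, so 6+4+1 = 11.
Friday + 11 ≡ Tuesday — that's 2276's doomsday.
In August the doomsday date is Aug 8.
Aug 8 is the doomsday itself: Tuesday.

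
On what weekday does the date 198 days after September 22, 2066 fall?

First find the weekday of Sep 22, 2066. Doomsday rule: the anchor day for the 2000s is Tuesday. For year 66: 66÷12 = 5 r 6, and 6÷4 = 1, so 5+6+1 = 12.
Tuesday + 12 ≡ Sunday — that's 2066's doomsday.
In September the doomsday date is Sep 5.
Sep 22 is 17 days after Sep 5; 17 mod 7 = 3, so Sunday + 3 = Wednesday.
198 mod 7 = 2, so 198 days after a Wednesday is Wednesday + 2 = Friday.

Friday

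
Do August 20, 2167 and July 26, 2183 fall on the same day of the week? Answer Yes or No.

No

From Aug 20, 2167 to Jul 26, 2183 is 5819 days.
5819 mod 7 = 2, so they are different weekdays.
(Aug 20, 2167 is a Thursday; Jul 26, 2183 is a Saturday.)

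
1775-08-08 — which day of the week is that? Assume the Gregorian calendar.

Tuesday

Doomsday rule: the anchor day for the 1700s is Sunday. For year 75: 75÷12 = 6 r 3, and 3÷4 = 0, so 6+3+0 = 9.
Sunday + 9 ≡ Tuesday — that's 1775's doomsday.
In August the doomsday date is Aug 8.
Aug 8 is the doomsday itself: Tuesday.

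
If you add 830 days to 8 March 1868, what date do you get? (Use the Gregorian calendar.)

+365 (one year) → Mar 8, 1869 (465 left).
+365 (one year) → Mar 8, 1870 (100 left).
Mar has 31 days: +24 → Apr 1, 1870 (76 left).
Apr has 30 days: +30 → May 1, 1870 (46 left).
May has 31 days: +31 → Jun 1, 1870 (15 left).
+15 → Jun 16, 1870.

June 16, 1870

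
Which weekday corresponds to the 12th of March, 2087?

Wednesday

Doomsday rule: the anchor day for the 2000s is Tuesday. For year 87: 87÷12 = 7 r 3, and 3÷4 = 0, so 7+3+0 = 10.
Tuesday + 10 ≡ Friday — that's 2087's doomsday.
In March the doomsday date is Mar 14.
Mar 12 is 2 days before Mar 14; 2 mod 7 = 2, so Friday − 2 = Wednesday.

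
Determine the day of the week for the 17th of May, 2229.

Doomsday rule: the anchor day for the 2200s is Friday. For year 29: 29÷12 = 2 r 5, and 5÷4 = 1, so 2+5+1 = 8.
Friday + 8 ≡ Saturday — that's 2229's doomsday.
In May the doomsday date is May 9.
May 17 is 8 days after May 9; 8 mod 7 = 1, so Saturday + 1 = Sunday.

Sunday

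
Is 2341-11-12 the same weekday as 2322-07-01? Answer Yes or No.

No

From Jul 1, 2322 to Nov 12, 2341 is 7074 days.
7074 mod 7 = 4, so they are different weekdays.
(Jul 1, 2322 is a Saturday; Nov 12, 2341 is a Wednesday.)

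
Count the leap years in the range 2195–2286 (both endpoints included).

22

Multiples of 4 in [2195,2286]: 23.
Of those, multiples of 100: 1 (not leap unless ÷400).
Multiples of 400: 0.
Leap years = 23 − 1 + 0 = 22.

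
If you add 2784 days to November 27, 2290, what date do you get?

+365 (one year) → Nov 27, 2291 (2419 left).
+366 (one year; includes Feb 29, 2292) → Nov 27, 2292 (2053 left).
+365 (one year) → Nov 27, 2293 (1688 left).
+365 (one year) → Nov 27, 2294 (1323 left).
+365 (one year) → Nov 27, 2295 (958 left).
+366 (one year; includes Feb 29, 2296) → Nov 27, 2296 (592 left).
+365 (one year) → Nov 27, 2297 (227 left).
Nov has 30 days: +4 → Dec 1, 2297 (223 left).
Dec has 31 days: +31 → Jan 1, 2298 (192 left).
Jan has 31 days: +31 → Feb 1, 2298 (161 left).
Feb has 28 days: +28 → Mar 1, 2298 (133 left).
Mar has 31 days: +31 → Apr 1, 2298 (102 left).
Apr has 30 days: +30 → May 1, 2298 (72 left).
May has 31 days: +31 → Jun 1, 2298 (41 left).
Jun has 30 days: +30 → Jul 1, 2298 (11 left).
+11 → Jul 12, 2298.

July 12, 2298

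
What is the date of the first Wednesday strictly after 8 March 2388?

Mar 8, 2388 is a Tuesday.
From Tuesday to the next Wednesday is 1 day.
Mar 8, 2388 + 1 = Mar 9, 2388.

March 9, 2388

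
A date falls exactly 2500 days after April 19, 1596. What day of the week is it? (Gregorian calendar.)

Saturday

Apr 19, 1596 is a Friday.
2500 mod 7 = 1, so 2500 days after a Friday is Friday + 1 = Saturday.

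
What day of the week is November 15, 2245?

Saturday

January 1, 2245 is a Wednesday.
Jan 1, 2245 → Feb 1, 2245: 31 days (January has 31).
Feb 1, 2245 → Mar 1, 2245: 28 days (February has 28).
Mar 1, 2245 → Apr 1, 2245: 31 days (March has 31).
Apr 1, 2245 → May 1, 2245: 30 days (April has 30).
May 1, 2245 → Jun 1, 2245: 31 days (May has 31).
Jun 1, 2245 → Jul 1, 2245: 30 days (June has 30).
Jul 1, 2245 → Aug 1, 2245: 31 days (July has 31).
Aug 1, 2245 → Sep 1, 2245: 31 days (August has 31).
Sep 1, 2245 → Oct 1, 2245: 30 days (September has 30).
Oct 1, 2245 → Nov 1, 2245: 31 days (October has 31).
Nov 1, 2245 → Nov 15, 2245: 14 days.
Total: 318 days.
318 mod 7 = 3, so Wednesday + 3 = Saturday.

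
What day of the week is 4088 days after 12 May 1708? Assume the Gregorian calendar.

Saturday

May 12, 1708 is a Saturday.
4088 mod 7 = 0, so 4088 days after a Saturday is Saturday + 0 = Saturday.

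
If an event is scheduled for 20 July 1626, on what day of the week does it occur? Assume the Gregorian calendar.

Doomsday rule: the anchor day for the 1600s is Tuesday. For year 26: 26÷12 = 2 r 2, and 2÷4 = 0, so 2+2+0 = 4.
Tuesday + 4 ≡ Saturday — that's 1626's doomsday.
In July the doomsday date is Jul 11.
Jul 20 is 9 days after Jul 11; 9 mod 7 = 2, so Saturday + 2 = Monday.

Monday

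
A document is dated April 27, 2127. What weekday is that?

Doomsday rule: the anchor day for the 2100s is Sunday. For year 27: 27÷12 = 2 r 3, and 3÷4 = 0, so 2+3+0 = 5.
Sunday + 5 ≡ Friday — that's 2127's doomsday.
In April the doomsday date is Apr 4.
Apr 27 is 23 days after Apr 4; 23 mod 7 = 2, so Friday + 2 = Sunday.

Sunday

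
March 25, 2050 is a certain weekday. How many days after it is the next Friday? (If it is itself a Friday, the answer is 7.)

7

Mar 25, 2050 is a Friday.
From Friday to the next Friday is 7 days.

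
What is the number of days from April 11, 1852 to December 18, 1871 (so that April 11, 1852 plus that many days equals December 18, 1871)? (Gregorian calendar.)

Apr 11, 1852 → Apr 11, 1853: 365 days.
Apr 11, 1853 → Apr 11, 1854: 365 days.
Apr 11, 1854 → Apr 11, 1855: 365 days.
Apr 11, 1855 → Apr 11, 1856: 366 days (Feb 29, 1856 is in that span).
Apr 11, 1856 → Apr 11, 1857: 365 days.
Apr 11, 1857 → Apr 11, 1858: 365 days.
Apr 11, 1858 → Apr 11, 1859: 365 days.
Apr 11, 1859 → Apr 11, 1860: 366 days (Feb 29, 1860 is in that span).
Apr 11, 1860 → Apr 11, 1861: 365 days.
Apr 11, 1861 → Apr 11, 1862: 365 days.
Apr 11, 1862 → Apr 11, 1863: 365 days.
Apr 11, 1863 → Apr 11, 1864: 366 days (Feb 29, 1864 is in that span).
Apr 11, 1864 → Apr 11, 1865: 365 days.
Apr 11, 1865 → Apr 11, 1866: 365 days.
Apr 11, 1866 → Apr 11, 1867: 365 days.
Apr 11, 1867 → Apr 11, 1868: 366 days (Feb 29, 1868 is in that span).
Apr 11, 1868 → Apr 11, 1869: 365 days.
Apr 11, 1869 → Apr 11, 1870: 365 days.
Apr 11, 1870 → Apr 11, 1871: 365 days.
Apr 11, 1871 → May 11, 1871: 30 days (April has 30).
May 11, 1871 → Jun 11, 1871: 31 days (May has 31).
Jun 11, 1871 → Jul 11, 1871: 30 days (June has 30).
Jul 11, 1871 → Aug 11, 1871: 31 days (July has 31).
Aug 11, 1871 → Sep 11, 1871: 31 days (August has 31).
Sep 11, 1871 → Oct 11, 1871: 30 days (September has 30).
Oct 11, 1871 → Nov 11, 1871: 31 days (October has 31).
Nov 11, 1871 → Dec 11, 1871: 30 days (November has 30).
Dec 11, 1871 → Dec 18, 1871: 7 days.
Total: 7190 days.

7190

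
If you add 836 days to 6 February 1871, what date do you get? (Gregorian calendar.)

+365 (one year) → Feb 6, 1872 (471 left).
+366 (one year; includes Feb 29, 1872) → Feb 6, 1873 (105 left).
Feb has 28 days: +23 → Mar 1, 1873 (82 left).
Mar has 31 days: +31 → Apr 1, 1873 (51 left).
Apr has 30 days: +30 → May 1, 1873 (21 left).
+21 → May 22, 1873.

May 22, 1873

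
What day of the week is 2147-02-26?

Sunday

Doomsday rule: the anchor day for the 2100s is Sunday. For year 47: 47÷12 = 3 r 11, and 11÷4 = 2, so 3+11+2 = 16.
Sunday + 16 ≡ Tuesday — that's 2147's doomsday.
In February the doomsday date is Feb 28 (2147 is not a leap year).
Feb 26 is 2 days before Feb 28; 2 mod 7 = 2, so Tuesday − 2 = Sunday.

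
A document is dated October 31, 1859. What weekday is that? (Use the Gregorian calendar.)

Monday

Doomsday rule: the anchor day for the 1800s is Friday. For year 59: 59÷12 = 4 r 11, and 11÷4 = 2, so 4+11+2 = 17.
Friday + 17 ≡ Monday — that's 1859's doomsday.
In October the doomsday date is Oct 10.
Oct 31 is 21 days after Oct 10; 21 mod 7 = 0, so Monday + 0 = Monday.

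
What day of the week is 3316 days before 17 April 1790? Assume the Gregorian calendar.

Apr 17, 1790 is a Saturday.
3316 mod 7 = 5, so 3316 days before a Saturday is Saturday − 5 = Monday.

Monday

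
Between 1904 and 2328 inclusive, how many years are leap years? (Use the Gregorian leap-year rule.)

104

Multiples of 4 in [1904,2328]: 107.
Of those, multiples of 100: 4 (not leap unless ÷400).
Multiples of 400: 1.
Leap years = 107 − 4 + 1 = 104.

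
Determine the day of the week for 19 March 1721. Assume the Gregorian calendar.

Wednesday

Doomsday rule: the anchor day for the 1700s is Sunday. For year 21: 21÷12 = 1 r 9, and 9÷4 = 2, so 1+9+2 = 12.
Sunday + 12 ≡ Friday — that's 1721's doomsday.
In March the doomsday date is Mar 14.
Mar 19 is 5 days after Mar 14; 5 mod 7 = 5, so Friday + 5 = Wednesday.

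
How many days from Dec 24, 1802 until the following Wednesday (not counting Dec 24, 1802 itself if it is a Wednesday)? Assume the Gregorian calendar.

Dec 24, 1802 is a Friday.
From Friday to the next Wednesday is 5 days.

5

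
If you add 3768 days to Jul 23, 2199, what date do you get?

+365 (one year) → Jul 23, 2200 (3403 left).
+365 (one year) → Jul 23, 2201 (3038 left).
+365 (one year) → Jul 23, 2202 (2673 left).
+365 (one year) → Jul 23, 2203 (2308 left).
+366 (one year; includes Feb 29, 2204) → Jul 23, 2204 (1942 left).
+365 (one year) → Jul 23, 2205 (1577 left).
+365 (one year) → Jul 23, 2206 (1212 left).
+365 (one year) → Jul 23, 2207 (847 left).
+366 (one year; includes Feb 29, 2208) → Jul 23, 2208 (481 left).
+365 (one year) → Jul 23, 2209 (116 left).
Jul has 31 days: +9 → Aug 1, 2209 (107 left).
Aug has 31 days: +31 → Sep 1, 2209 (76 left).
Sep has 30 days: +30 → Oct 1, 2209 (46 left).
Oct has 31 days: +31 → Nov 1, 2209 (15 left).
+15 → Nov 16, 2209.

November 16, 2209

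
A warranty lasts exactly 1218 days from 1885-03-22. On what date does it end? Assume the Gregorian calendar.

+365 (one year) → Mar 22, 1886 (853 left).
+365 (one year) → Mar 22, 1887 (488 left).
+366 (one year; includes Feb 29, 1888) → Mar 22, 1888 (122 left).
Mar has 31 days: +10 → Apr 1, 1888 (112 left).
Apr has 30 days: +30 → May 1, 1888 (82 left).
May has 31 days: +31 → Jun 1, 1888 (51 left).
Jun has 30 days: +30 → Jul 1, 1888 (21 left).
+21 → Jul 22, 1888.

July 22, 1888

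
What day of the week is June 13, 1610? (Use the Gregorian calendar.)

Sunday

Doomsday rule: the anchor day for the 1600s is Tuesday. For year 10: 10÷12 = 0 r 10, and 10÷4 = 2, so 0+10+2 = 12.
Tuesday + 12 ≡ Sunday — that's 1610's doomsday.
In June the doomsday date is Jun 6.
Jun 13 is 7 days after Jun 6; 7 mod 7 = 0, so Sunday + 0 = Sunday.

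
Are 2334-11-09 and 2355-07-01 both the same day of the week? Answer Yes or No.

Yes

From Nov 9, 2334 to Jul 1, 2355 is 7539 days.
7539 mod 7 = 0, so they are the same weekday.
(Nov 9, 2334 is a Friday; Jul 1, 2355 is a Friday.)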